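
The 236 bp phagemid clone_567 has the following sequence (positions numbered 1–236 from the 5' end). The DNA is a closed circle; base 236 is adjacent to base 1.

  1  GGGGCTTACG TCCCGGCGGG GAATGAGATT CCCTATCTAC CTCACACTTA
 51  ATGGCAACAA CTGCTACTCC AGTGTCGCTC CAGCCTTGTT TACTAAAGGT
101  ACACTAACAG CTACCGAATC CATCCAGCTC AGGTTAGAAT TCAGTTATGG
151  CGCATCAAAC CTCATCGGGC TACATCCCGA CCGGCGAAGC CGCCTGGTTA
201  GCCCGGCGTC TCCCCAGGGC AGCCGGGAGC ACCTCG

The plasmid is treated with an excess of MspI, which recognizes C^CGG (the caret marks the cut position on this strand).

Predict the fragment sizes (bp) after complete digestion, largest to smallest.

MspI sites (CCGG) start at positions 13, 181, 203, 223.
MspI cuts after the first base of each site, so after positions 13, 181, 203, 223.
Circular molecule, 4 cuts → 4 fragments:
  14–181 → 168 bp
  182–203 → 22 bp
  204–223 → 20 bp
  224–236 then 1–13 → 13 + 13 = 26 bp
Sorted largest to smallest: 168, 26, 22, 20 bp.

168, 26, 22, 20 bp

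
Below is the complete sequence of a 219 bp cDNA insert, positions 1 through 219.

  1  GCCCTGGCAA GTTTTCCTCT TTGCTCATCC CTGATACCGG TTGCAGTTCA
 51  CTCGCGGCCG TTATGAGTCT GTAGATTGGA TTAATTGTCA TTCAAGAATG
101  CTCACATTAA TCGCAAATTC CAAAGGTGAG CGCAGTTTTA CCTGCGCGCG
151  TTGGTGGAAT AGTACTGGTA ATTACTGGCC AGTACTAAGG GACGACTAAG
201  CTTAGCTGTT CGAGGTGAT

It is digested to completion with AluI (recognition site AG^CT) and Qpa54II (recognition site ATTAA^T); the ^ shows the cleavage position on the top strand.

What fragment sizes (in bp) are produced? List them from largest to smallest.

AluI sites (AGCT) start at positions 199, 204.
AluI cuts after base 2 of each site, so after positions 200, 205.
Qpa54II sites (ATTAAT) start at positions 80, 106.
Qpa54II cuts after base 5 of each site (before the last base), so after positions 84, 110.
Combined cut positions: 84, 110, 200, 205.
Linear molecule, 4 cuts → 5 fragments:
  1–84 → 84 bp
  85–110 → 26 bp
  111–200 → 90 bp
  201–205 → 5 bp
  206–219 → 14 bp
Sorted largest to smallest: 90, 84, 26, 14, 5 bp.

90, 84, 26, 14, 5 bp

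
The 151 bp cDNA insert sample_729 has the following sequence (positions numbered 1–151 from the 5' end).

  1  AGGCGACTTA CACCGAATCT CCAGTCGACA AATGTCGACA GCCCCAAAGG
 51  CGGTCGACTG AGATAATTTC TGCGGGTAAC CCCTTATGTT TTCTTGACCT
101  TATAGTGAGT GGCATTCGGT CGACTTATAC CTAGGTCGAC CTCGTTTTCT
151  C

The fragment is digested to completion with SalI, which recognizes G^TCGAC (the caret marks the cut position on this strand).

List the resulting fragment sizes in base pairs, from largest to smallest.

SalI sites (GTCGAC) start at positions 24, 34, 53, 119, 135.
SalI cuts after the first base of each site, so after positions 24, 34, 53, 119, 135.
Linear molecule, 5 cuts → 6 fragments:
  1–24 → 24 bp
  25–34 → 10 bp
  35–53 → 19 bp
  54–119 → 66 bp
  120–135 → 16 bp
  136–151 → 16 bp
Sorted largest to smallest: 66, 24, 19, 16, 16, 10 bp.

66, 24, 19, 16, 16, 10 bp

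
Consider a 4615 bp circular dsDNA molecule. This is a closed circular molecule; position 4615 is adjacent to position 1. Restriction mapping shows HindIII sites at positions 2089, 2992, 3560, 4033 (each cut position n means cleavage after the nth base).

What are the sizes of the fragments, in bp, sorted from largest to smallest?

Circular molecule, 4 cuts → 4 fragments:
  2992 − 2089 = 903 bp
  3560 − 2992 = 568 bp
  4033 − 3560 = 473 bp
  wrap: 4615 − 4033 + 2089 = 2671 bp
Sorted largest to smallest: 2671, 903, 568, 473 bp.

2671, 903, 568, 473 bp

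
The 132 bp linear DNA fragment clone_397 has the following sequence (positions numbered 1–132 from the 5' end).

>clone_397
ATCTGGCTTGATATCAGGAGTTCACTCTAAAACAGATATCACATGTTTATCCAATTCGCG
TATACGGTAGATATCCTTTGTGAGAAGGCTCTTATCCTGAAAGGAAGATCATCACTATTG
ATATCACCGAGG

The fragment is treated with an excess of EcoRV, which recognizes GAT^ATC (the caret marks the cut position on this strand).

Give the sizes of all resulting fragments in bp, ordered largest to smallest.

EcoRV sites (GATATC) start at positions 10, 35, 70, 120.
EcoRV cuts after base 3 of each site, so after positions 12, 37, 72, 122.
Linear molecule, 4 cuts → 5 fragments:
  1–12 → 12 bp
  13–37 → 25 bp
  38–72 → 35 bp
  73–122 → 50 bp
  123–132 → 10 bp
Sorted largest to smallest: 50, 35, 25, 12, 10 bp.

50, 35, 25, 12, 10 bp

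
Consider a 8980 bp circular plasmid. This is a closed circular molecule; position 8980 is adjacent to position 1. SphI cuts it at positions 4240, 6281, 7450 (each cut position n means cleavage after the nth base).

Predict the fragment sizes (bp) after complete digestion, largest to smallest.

Circular molecule, 3 cuts → 3 fragments:
  6281 − 4240 = 2041 bp
  7450 − 6281 = 1169 bp
  wrap: 8980 − 7450 + 4240 = 5770 bp
Sorted largest to smallest: 5770, 2041, 1169 bp.

5770, 2041, 1169 bp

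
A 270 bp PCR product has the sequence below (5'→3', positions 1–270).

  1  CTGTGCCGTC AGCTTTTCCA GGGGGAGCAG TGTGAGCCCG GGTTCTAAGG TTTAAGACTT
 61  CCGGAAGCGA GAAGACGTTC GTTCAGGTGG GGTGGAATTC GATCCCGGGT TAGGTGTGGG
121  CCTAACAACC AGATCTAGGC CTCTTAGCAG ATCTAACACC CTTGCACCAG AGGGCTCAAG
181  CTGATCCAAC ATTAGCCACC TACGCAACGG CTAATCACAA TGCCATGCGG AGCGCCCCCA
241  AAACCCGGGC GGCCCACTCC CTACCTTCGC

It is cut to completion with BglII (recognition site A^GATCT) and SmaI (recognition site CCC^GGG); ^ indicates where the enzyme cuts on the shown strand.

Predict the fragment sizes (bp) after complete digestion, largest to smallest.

BglII sites (AGATCT) start at positions 131, 149.
BglII cuts after the first base of each site, so after positions 131, 149.
SmaI sites (CCCGGG) start at positions 37, 104, 244.
SmaI cuts after base 3 of each site, so after positions 39, 106, 246.
Combined cut positions: 39, 106, 131, 149, 246.
Linear molecule, 5 cuts → 6 fragments:
  1–39 → 39 bp
  40–106 → 67 bp
  107–131 → 25 bp
  132–149 → 18 bp
  150–246 → 97 bp
  247–270 → 24 bp
Sorted largest to smallest: 97, 67, 39, 25, 24, 18 bp.

97, 67, 39, 25, 24, 18 bp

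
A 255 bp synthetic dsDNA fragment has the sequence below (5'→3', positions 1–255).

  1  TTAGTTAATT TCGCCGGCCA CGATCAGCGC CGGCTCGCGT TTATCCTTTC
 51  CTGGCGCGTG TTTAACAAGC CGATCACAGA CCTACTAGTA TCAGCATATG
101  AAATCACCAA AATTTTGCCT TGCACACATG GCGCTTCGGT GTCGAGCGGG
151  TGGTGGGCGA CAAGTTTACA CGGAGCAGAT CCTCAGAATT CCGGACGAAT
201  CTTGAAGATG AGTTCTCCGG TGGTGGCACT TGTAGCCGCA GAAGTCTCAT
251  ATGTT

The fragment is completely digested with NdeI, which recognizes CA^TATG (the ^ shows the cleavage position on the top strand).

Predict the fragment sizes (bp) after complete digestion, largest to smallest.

NdeI sites (CATATG) start at positions 95, 248.
NdeI cuts after base 2 of each site, so after positions 96, 249.
Linear molecule, 2 cuts → 3 fragments:
  1–96 → 96 bp
  97–249 → 153 bp
  250–255 → 6 bp
Sorted largest to smallest: 153, 96, 6 bp.

153, 96, 6 bp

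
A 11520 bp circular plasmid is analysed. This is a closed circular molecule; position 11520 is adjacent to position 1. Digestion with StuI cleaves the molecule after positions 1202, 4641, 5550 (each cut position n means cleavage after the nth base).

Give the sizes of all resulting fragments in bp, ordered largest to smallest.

7172, 3439, 909 bp

Circular molecule, 3 cuts → 3 fragments:
  4641 − 1202 = 3439 bp
  5550 − 4641 = 909 bp
  wrap: 11520 − 5550 + 1202 = 7172 bp
Sorted largest to smallest: 7172, 3439, 909 bp.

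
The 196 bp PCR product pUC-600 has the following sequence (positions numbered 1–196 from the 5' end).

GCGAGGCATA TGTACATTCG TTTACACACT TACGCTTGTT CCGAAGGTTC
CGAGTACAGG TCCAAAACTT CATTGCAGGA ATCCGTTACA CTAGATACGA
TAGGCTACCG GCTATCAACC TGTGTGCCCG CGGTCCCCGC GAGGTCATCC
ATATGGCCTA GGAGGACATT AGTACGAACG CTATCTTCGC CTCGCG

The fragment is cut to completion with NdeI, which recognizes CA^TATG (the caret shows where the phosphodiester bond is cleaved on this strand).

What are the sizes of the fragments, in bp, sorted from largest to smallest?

143, 45, 8 bp

NdeI sites (CATATG) start at positions 7, 150.
NdeI cuts after base 2 of each site, so after positions 8, 151.
Linear molecule, 2 cuts → 3 fragments:
  1–8 → 8 bp
  9–151 → 143 bp
  152–196 → 45 bp
Sorted largest to smallest: 143, 45, 8 bp.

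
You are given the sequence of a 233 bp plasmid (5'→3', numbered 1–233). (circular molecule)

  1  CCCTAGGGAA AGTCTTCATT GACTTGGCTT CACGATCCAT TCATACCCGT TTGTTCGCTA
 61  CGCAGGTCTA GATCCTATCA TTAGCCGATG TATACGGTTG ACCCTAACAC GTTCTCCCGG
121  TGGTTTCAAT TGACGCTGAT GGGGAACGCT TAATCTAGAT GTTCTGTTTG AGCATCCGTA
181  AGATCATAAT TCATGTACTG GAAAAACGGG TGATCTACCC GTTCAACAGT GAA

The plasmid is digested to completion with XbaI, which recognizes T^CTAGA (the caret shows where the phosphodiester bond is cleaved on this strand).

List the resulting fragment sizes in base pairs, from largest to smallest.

146, 87 bp

XbaI sites (TCTAGA) start at positions 67, 154.
XbaI cuts after the first base of each site, so after positions 67, 154.
Circular molecule, 2 cuts → 2 fragments:
  68–154 → 87 bp
  155–233 then 1–67 → 79 + 67 = 146 bp
Sorted largest to smallest: 146, 87 bp.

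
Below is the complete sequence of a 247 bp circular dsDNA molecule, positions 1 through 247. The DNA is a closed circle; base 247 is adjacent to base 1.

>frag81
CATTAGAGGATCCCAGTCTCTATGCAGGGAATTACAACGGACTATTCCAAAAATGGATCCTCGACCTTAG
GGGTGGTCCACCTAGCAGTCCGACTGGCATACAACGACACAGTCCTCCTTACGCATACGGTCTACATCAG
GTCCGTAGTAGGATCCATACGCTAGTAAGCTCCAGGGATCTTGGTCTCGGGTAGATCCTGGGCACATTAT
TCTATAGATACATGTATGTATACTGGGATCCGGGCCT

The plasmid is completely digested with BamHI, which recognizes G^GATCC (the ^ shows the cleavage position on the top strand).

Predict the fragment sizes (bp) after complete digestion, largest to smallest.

96, 85, 47, 19 bp

BamHI sites (GGATCC) start at positions 8, 55, 151, 236.
BamHI cuts after the first base of each site, so after positions 8, 55, 151, 236.
Circular molecule, 4 cuts → 4 fragments:
  9–55 → 47 bp
  56–151 → 96 bp
  152–236 → 85 bp
  237–247 then 1–8 → 11 + 8 = 19 bp
Sorted largest to smallest: 96, 85, 47, 19 bp.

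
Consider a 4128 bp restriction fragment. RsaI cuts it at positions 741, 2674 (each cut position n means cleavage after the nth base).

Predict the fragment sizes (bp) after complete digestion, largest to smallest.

1933, 1454, 741 bp

Linear molecule, 2 cuts → 3 fragments:
  741 − 0 = 741 bp
  2674 − 741 = 1933 bp
  4128 − 2674 = 1454 bp
Sorted largest to smallest: 1933, 1454, 741 bp.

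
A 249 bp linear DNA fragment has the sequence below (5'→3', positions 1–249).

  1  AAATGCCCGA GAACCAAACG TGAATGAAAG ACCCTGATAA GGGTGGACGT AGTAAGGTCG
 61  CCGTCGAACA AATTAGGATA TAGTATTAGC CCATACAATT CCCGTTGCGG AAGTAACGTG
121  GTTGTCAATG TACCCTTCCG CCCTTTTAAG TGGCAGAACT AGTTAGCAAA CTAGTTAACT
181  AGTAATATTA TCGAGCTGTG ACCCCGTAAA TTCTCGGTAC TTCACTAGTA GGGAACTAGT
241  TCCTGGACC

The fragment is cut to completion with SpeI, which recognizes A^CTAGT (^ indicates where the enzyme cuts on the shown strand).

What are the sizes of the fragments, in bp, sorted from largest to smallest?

158, 46, 14, 12, 11, 8 bp

SpeI sites (ACTAGT) start at positions 158, 170, 178, 224, 235.
SpeI cuts after the first base of each site, so after positions 158, 170, 178, 224, 235.
Linear molecule, 5 cuts → 6 fragments:
  1–158 → 158 bp
  159–170 → 12 bp
  171–178 → 8 bp
  179–224 → 46 bp
  225–235 → 11 bp
  236–249 → 14 bp
Sorted largest to smallest: 158, 46, 14, 12, 11, 8 bp.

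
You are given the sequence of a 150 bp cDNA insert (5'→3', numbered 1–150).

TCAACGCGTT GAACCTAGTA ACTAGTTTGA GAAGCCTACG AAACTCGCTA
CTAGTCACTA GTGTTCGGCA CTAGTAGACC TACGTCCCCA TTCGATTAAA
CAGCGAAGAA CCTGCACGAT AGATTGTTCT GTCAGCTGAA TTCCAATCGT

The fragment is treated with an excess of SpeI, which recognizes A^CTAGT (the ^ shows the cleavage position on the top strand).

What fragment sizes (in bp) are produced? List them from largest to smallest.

SpeI sites (ACTAGT) start at positions 21, 50, 57, 70.
SpeI cuts after the first base of each site, so after positions 21, 50, 57, 70.
Linear molecule, 4 cuts → 5 fragments:
  1–21 → 21 bp
  22–50 → 29 bp
  51–57 → 7 bp
  58–70 → 13 bp
  71–150 → 80 bp
Sorted largest to smallest: 80, 29, 21, 13, 7 bp.

80, 29, 21, 13, 7 bp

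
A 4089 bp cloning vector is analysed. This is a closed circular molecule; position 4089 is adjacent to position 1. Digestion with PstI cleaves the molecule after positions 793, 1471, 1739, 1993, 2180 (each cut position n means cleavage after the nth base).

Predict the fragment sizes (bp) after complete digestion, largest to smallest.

2702, 678, 268, 254, 187 bp

Circular molecule, 5 cuts → 5 fragments:
  1471 − 793 = 678 bp
  1739 − 1471 = 268 bp
  1993 − 1739 = 254 bp
  2180 − 1993 = 187 bp
  wrap: 4089 − 2180 + 793 = 2702 bp
Sorted largest to smallest: 2702, 678, 268, 254, 187 bp.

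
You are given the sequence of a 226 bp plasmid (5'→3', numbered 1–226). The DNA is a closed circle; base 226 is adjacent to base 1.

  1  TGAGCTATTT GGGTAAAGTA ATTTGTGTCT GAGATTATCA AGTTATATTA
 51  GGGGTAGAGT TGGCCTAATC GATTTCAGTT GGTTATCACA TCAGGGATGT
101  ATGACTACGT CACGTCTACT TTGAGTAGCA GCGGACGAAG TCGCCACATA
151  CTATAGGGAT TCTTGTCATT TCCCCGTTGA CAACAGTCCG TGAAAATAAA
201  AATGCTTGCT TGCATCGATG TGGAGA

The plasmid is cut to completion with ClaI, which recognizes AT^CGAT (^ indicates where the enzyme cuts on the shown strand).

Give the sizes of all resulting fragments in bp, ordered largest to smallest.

146, 80 bp

ClaI sites (ATCGAT) start at positions 68, 214.
ClaI cuts after base 2 of each site, so after positions 69, 215.
Circular molecule, 2 cuts → 2 fragments:
  70–215 → 146 bp
  216–226 then 1–69 → 11 + 69 = 80 bp
Sorted largest to smallest: 146, 80 bp.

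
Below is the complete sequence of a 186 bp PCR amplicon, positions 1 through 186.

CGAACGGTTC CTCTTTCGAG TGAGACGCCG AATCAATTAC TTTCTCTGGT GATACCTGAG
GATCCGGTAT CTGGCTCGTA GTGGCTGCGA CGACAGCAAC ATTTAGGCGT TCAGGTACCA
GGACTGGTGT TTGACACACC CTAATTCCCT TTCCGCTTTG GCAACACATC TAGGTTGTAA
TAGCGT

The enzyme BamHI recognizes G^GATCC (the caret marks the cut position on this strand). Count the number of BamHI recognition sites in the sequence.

GGATCC occurs starting at position 60.
BamHI cuts at 1 site.

1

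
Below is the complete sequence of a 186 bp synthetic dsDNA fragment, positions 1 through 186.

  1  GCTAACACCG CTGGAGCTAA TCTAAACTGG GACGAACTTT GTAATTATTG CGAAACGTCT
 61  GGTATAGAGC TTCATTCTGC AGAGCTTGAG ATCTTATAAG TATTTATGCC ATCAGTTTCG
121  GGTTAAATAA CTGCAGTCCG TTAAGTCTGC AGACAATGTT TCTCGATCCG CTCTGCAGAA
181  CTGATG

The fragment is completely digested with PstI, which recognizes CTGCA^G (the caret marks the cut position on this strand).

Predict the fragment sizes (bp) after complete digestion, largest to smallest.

PstI sites (CTGCAG) start at positions 77, 131, 147, 173.
PstI cuts after base 5 of each site (before the last base), so after positions 81, 135, 151, 177.
Linear molecule, 4 cuts → 5 fragments:
  1–81 → 81 bp
  82–135 → 54 bp
  136–151 → 16 bp
  152–177 → 26 bp
  178–186 → 9 bp
Sorted largest to smallest: 81, 54, 26, 16, 9 bp.

81, 54, 26, 16, 9 bp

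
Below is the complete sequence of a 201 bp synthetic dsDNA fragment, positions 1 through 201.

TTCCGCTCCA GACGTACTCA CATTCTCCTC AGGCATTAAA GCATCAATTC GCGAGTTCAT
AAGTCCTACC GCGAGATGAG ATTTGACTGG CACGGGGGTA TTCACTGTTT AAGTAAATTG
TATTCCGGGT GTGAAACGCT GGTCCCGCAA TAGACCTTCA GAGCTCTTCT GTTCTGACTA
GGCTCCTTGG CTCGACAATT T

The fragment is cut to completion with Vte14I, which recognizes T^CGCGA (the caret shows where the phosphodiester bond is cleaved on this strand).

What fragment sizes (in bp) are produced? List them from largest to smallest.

152, 49 bp

The Vte14I site (TCGCGA) starts at position 49.
Vte14I cuts after the first base of each site, so after position 49.
Linear molecule, 1 cut → 2 fragments:
  1–49 → 49 bp
  50–201 → 152 bp
Sorted largest to smallest: 152, 49 bp.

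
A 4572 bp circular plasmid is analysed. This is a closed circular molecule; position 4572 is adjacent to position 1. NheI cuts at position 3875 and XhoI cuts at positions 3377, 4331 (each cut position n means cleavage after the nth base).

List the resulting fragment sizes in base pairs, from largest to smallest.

3618, 498, 456 bp

Combined cut positions (sorted): 3377, 3875, 4331.
Circular molecule, 3 cuts → 3 fragments:
  3875 − 3377 = 498 bp
  4331 − 3875 = 456 bp
  wrap: 4572 − 4331 + 3377 = 3618 bp
Sorted largest to smallest: 3618, 498, 456 bp.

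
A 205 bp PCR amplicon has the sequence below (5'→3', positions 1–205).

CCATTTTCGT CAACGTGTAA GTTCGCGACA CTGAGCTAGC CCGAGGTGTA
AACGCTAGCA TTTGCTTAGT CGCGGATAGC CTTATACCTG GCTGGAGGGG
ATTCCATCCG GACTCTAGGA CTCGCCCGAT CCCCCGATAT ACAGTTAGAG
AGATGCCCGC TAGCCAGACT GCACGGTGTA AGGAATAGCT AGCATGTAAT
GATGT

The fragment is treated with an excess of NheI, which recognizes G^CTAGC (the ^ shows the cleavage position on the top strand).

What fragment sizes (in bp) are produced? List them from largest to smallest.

105, 35, 29, 19, 17 bp

NheI sites (GCTAGC) start at positions 35, 54, 159, 188.
NheI cuts after the first base of each site, so after positions 35, 54, 159, 188.
Linear molecule, 4 cuts → 5 fragments:
  1–35 → 35 bp
  36–54 → 19 bp
  55–159 → 105 bp
  160–188 → 29 bp
  189–205 → 17 bp
Sorted largest to smallest: 105, 35, 29, 19, 17 bp.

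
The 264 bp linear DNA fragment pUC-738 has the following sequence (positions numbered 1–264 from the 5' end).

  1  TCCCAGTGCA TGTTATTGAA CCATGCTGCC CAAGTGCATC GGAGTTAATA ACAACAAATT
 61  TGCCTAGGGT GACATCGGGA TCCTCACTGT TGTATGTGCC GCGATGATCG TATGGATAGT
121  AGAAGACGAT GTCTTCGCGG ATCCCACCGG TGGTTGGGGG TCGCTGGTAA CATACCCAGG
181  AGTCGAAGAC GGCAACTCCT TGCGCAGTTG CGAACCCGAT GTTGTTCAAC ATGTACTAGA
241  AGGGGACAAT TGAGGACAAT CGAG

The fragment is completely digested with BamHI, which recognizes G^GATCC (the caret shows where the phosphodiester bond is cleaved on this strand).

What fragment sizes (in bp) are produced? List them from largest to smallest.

BamHI sites (GGATCC) start at positions 78, 139.
BamHI cuts after the first base of each site, so after positions 78, 139.
Linear molecule, 2 cuts → 3 fragments:
  1–78 → 78 bp
  79–139 → 61 bp
  140–264 → 125 bp
Sorted largest to smallest: 125, 78, 61 bp.

125, 78, 61 bp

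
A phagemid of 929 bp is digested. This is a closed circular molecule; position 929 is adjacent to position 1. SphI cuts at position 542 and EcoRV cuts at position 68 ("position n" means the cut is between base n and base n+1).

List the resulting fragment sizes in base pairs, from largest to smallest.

474, 455 bp

Combined cut positions (sorted): 68, 542.
Circular molecule, 2 cuts → 2 fragments:
  542 − 68 = 474 bp
  wrap: 929 − 542 + 68 = 455 bp
Sorted largest to smallest: 474, 455 bp.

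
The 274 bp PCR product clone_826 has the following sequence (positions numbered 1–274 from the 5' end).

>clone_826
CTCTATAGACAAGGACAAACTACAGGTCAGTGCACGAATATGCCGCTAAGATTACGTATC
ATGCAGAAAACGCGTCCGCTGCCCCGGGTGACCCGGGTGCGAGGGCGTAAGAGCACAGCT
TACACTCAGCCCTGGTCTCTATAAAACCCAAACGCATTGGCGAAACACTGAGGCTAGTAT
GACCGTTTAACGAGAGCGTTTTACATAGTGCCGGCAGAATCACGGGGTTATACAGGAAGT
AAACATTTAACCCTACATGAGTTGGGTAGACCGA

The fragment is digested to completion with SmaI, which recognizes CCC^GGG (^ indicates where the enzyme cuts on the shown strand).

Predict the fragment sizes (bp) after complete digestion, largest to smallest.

SmaI sites (CCCGGG) start at positions 83, 92.
SmaI cuts after base 3 of each site, so after positions 85, 94.
Linear molecule, 2 cuts → 3 fragments:
  1–85 → 85 bp
  86–94 → 9 bp
  95–274 → 180 bp
Sorted largest to smallest: 180, 85, 9 bp.

180, 85, 9 bp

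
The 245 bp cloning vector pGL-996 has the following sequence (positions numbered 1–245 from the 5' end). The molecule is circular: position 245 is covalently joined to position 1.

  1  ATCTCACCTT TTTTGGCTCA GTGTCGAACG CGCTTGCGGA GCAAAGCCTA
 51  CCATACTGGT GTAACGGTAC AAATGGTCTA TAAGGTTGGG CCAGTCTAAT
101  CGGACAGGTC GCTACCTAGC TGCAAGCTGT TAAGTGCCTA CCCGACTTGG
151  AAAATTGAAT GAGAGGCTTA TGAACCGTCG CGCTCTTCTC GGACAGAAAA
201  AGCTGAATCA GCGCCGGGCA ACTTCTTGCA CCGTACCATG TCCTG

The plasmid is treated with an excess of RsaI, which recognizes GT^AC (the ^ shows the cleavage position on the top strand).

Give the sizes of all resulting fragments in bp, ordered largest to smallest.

166, 79 bp

RsaI sites (GTAC) start at positions 67, 233.
RsaI cuts after base 2 of each site, so after positions 68, 234.
Circular molecule, 2 cuts → 2 fragments:
  69–234 → 166 bp
  235–245 then 1–68 → 11 + 68 = 79 bp
Sorted largest to smallest: 166, 79 bp.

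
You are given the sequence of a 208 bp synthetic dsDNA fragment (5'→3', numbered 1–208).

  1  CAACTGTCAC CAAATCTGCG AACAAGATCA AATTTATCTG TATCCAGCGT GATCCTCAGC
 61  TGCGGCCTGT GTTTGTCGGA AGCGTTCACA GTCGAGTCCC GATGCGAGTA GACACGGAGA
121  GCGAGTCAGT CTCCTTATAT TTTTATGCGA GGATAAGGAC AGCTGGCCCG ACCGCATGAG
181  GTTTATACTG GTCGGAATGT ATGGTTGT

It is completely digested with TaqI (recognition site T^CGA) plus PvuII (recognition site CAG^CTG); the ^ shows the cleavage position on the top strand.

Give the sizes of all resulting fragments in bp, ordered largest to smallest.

The TaqI site (TCGA) starts at position 92.
TaqI cuts after the first base of each site, so after position 92.
PvuII sites (CAGCTG) start at positions 57, 160.
PvuII cuts after base 3 of each site, so after positions 59, 162.
Combined cut positions: 59, 92, 162.
Linear molecule, 3 cuts → 4 fragments:
  1–59 → 59 bp
  60–92 → 33 bp
  93–162 → 70 bp
  163–208 → 46 bp
Sorted largest to smallest: 70, 59, 46, 33 bp.

70, 59, 46, 33 bp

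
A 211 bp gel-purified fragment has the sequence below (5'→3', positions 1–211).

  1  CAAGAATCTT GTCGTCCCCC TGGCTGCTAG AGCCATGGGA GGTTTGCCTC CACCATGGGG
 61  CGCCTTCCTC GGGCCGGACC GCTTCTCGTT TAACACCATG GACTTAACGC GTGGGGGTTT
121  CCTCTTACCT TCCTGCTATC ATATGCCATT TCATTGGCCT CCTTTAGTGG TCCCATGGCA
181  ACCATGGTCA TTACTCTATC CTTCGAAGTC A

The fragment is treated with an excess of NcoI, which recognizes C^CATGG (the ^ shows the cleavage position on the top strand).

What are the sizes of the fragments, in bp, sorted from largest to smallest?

NcoI sites (CCATGG) start at positions 33, 53, 96, 173, 182.
NcoI cuts after the first base of each site, so after positions 33, 53, 96, 173, 182.
Linear molecule, 5 cuts → 6 fragments:
  1–33 → 33 bp
  34–53 → 20 bp
  54–96 → 43 bp
  97–173 → 77 bp
  174–182 → 9 bp
  183–211 → 29 bp
Sorted largest to smallest: 77, 43, 33, 29, 20, 9 bp.

77, 43, 33, 29, 20, 9 bp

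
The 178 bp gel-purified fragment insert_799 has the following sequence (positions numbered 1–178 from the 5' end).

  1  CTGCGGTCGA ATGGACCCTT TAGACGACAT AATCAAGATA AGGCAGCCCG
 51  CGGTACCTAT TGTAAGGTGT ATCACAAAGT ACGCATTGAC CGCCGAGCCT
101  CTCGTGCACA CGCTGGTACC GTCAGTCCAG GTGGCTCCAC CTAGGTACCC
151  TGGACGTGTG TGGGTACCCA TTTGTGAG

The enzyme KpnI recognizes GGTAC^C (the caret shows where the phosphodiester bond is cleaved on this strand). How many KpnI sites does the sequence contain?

GGTACC occurs starting at positions 52, 115, 144, 163.
KpnI cuts at 4 sites.

4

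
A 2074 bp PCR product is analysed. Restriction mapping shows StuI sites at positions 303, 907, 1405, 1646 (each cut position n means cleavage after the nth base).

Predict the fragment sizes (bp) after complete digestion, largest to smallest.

Linear molecule, 4 cuts → 5 fragments:
  303 − 0 = 303 bp
  907 − 303 = 604 bp
  1405 − 907 = 498 bp
  1646 − 1405 = 241 bp
  2074 − 1646 = 428 bp
Sorted largest to smallest: 604, 498, 428, 303, 241 bp.

604, 498, 428, 303, 241 bp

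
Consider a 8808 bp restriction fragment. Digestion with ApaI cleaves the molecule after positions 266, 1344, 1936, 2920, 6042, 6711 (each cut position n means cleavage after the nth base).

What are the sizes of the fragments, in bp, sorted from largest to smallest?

Linear molecule, 6 cuts → 7 fragments:
  266 − 0 = 266 bp
  1344 − 266 = 1078 bp
  1936 − 1344 = 592 bp
  2920 − 1936 = 984 bp
  6042 − 2920 = 3122 bp
  6711 − 6042 = 669 bp
  8808 − 6711 = 2097 bp
Sorted largest to smallest: 3122, 2097, 1078, 984, 669, 592, 266 bp.

3122, 2097, 1078, 984, 669, 592, 266 bp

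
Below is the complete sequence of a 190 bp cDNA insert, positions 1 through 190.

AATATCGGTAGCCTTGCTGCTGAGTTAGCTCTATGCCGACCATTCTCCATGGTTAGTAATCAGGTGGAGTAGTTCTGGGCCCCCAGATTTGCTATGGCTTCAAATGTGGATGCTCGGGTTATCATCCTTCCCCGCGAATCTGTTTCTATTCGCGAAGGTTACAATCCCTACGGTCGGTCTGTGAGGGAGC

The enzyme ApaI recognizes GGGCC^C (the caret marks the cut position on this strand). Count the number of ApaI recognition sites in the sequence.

1

GGGCCC occurs starting at position 77.
ApaI cuts at 1 site.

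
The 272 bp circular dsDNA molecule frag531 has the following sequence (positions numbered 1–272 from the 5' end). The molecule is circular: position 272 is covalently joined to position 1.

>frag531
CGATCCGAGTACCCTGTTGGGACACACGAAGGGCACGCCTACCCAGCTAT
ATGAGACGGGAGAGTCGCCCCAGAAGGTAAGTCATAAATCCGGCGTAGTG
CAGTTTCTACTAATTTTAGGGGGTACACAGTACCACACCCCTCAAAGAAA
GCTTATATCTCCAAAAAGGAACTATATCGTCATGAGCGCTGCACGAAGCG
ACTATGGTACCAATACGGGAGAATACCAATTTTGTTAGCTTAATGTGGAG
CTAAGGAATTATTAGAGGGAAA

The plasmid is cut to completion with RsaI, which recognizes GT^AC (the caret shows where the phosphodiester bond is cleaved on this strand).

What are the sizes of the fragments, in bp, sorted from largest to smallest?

114, 77, 74, 7 bp

RsaI sites (GTAC) start at positions 9, 123, 130, 207.
RsaI cuts after base 2 of each site, so after positions 10, 124, 131, 208.
Circular molecule, 4 cuts → 4 fragments:
  11–124 → 114 bp
  125–131 → 7 bp
  132–208 → 77 bp
  209–272 then 1–10 → 64 + 10 = 74 bp
Sorted largest to smallest: 114, 77, 74, 7 bp.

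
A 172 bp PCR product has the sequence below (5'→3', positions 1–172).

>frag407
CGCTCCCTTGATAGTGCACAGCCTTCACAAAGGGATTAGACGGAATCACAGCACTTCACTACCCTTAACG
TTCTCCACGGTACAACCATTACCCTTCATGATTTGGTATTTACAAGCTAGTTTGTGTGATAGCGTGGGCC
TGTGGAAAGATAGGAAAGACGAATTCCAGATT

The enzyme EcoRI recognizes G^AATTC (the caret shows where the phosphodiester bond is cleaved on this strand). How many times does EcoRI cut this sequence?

GAATTC occurs starting at position 161.
EcoRI cuts at 1 site.

1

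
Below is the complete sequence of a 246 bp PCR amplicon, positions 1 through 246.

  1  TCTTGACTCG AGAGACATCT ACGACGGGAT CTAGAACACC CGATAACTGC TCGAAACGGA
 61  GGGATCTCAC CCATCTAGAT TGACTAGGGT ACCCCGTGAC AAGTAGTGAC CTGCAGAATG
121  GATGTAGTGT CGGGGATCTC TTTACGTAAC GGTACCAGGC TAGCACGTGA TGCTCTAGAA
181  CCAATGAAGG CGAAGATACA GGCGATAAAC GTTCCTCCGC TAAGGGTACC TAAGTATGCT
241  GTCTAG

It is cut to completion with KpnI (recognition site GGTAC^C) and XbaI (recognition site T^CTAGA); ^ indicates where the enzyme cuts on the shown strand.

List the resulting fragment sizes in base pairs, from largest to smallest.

KpnI sites (GGTACC) start at positions 88, 151, 225.
KpnI cuts after base 5 of each site (before the last base), so after positions 92, 155, 229.
XbaI sites (TCTAGA) start at positions 30, 74, 174.
XbaI cuts after the first base of each site, so after positions 30, 74, 174.
Combined cut positions: 30, 74, 92, 155, 174, 229.
Linear molecule, 6 cuts → 7 fragments:
  1–30 → 30 bp
  31–74 → 44 bp
  75–92 → 18 bp
  93–155 → 63 bp
  156–174 → 19 bp
  175–229 → 55 bp
  230–246 → 17 bp
Sorted largest to smallest: 63, 55, 44, 30, 19, 18, 17 bp.

63, 55, 44, 30, 19, 18, 17 bp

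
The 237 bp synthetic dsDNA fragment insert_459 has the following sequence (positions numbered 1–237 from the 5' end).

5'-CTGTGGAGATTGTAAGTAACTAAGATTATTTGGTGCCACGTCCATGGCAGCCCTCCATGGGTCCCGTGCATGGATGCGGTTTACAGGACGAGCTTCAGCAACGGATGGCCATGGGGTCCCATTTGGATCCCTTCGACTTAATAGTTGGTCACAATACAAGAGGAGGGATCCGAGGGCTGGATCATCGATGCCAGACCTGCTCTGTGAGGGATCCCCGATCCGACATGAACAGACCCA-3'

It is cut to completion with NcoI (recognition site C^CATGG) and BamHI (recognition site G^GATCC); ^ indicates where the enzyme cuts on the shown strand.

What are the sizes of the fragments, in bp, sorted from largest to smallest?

54, 43, 42, 41, 28, 16, 13 bp

NcoI sites (CCATGG) start at positions 42, 55, 109.
NcoI cuts after the first base of each site, so after positions 42, 55, 109.
BamHI sites (GGATCC) start at positions 125, 166, 209.
BamHI cuts after the first base of each site, so after positions 125, 166, 209.
Combined cut positions: 42, 55, 109, 125, 166, 209.
Linear molecule, 6 cuts → 7 fragments:
  1–42 → 42 bp
  43–55 → 13 bp
  56–109 → 54 bp
  110–125 → 16 bp
  126–166 → 41 bp
  167–209 → 43 bp
  210–237 → 28 bp
Sorted largest to smallest: 54, 43, 42, 41, 28, 16, 13 bp.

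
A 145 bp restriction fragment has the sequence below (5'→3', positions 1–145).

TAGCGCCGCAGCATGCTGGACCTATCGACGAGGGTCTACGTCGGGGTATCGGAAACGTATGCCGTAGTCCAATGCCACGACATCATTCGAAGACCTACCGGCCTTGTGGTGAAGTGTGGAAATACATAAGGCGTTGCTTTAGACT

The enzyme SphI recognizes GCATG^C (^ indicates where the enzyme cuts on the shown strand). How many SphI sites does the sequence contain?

GCATGC occurs starting at position 11.
SphI cuts at 1 site.

1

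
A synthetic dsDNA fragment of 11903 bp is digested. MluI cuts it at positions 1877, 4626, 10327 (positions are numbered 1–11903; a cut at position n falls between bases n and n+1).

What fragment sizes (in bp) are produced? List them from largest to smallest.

Linear molecule, 3 cuts → 4 fragments:
  1877 − 0 = 1877 bp
  4626 − 1877 = 2749 bp
  10327 − 4626 = 5701 bp
  11903 − 10327 = 1576 bp
Sorted largest to smallest: 5701, 2749, 1877, 1576 bp.

5701, 2749, 1877, 1576 bp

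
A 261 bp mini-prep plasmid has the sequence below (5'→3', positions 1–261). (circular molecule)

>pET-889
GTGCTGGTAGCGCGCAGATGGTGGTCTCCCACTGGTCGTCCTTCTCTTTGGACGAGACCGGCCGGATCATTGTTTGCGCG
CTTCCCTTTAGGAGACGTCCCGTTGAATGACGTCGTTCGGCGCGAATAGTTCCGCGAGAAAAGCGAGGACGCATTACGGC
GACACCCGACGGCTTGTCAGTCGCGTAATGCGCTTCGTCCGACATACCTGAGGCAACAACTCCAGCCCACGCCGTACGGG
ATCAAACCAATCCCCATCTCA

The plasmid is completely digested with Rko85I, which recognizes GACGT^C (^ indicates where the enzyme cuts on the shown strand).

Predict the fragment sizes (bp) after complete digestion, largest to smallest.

246, 15 bp

Rko85I sites (GACGTC) start at positions 94, 109.
Rko85I cuts after base 5 of each site (before the last base), so after positions 98, 113.
Circular molecule, 2 cuts → 2 fragments:
  99–113 → 15 bp
  114–261 then 1–98 → 148 + 98 = 246 bp
Sorted largest to smallest: 246, 15 bp.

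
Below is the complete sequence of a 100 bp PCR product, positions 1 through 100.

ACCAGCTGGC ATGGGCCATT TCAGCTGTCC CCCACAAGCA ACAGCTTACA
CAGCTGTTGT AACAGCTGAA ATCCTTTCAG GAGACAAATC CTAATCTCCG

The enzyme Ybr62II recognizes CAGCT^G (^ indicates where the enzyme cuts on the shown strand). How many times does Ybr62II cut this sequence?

CAGCTG occurs starting at positions 3, 22, 51, 63.
Ybr62II cuts at 4 sites.

4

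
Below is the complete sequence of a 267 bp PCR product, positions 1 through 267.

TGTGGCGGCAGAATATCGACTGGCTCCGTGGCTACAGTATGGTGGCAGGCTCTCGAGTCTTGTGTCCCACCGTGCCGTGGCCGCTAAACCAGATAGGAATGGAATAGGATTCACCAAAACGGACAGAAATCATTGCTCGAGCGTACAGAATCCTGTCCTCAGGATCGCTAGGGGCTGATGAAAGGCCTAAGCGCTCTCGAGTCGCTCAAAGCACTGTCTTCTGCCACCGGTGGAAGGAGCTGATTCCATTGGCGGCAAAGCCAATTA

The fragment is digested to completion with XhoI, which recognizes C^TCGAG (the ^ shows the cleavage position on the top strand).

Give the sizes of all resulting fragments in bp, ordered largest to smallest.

XhoI sites (CTCGAG) start at positions 52, 136, 196.
XhoI cuts after the first base of each site, so after positions 52, 136, 196.
Linear molecule, 3 cuts → 4 fragments:
  1–52 → 52 bp
  53–136 → 84 bp
  137–196 → 60 bp
  197–267 → 71 bp
Sorted largest to smallest: 84, 71, 60, 52 bp.

84, 71, 60, 52 bp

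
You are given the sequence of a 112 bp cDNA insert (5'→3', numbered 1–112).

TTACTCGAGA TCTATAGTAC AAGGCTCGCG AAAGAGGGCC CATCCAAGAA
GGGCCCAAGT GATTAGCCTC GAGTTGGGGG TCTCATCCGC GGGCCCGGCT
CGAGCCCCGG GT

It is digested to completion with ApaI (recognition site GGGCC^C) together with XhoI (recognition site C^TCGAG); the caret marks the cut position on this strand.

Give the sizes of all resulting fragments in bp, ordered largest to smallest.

36, 27, 15, 13, 13, 4, 4 bp

ApaI sites (GGGCCC) start at positions 36, 51, 91.
ApaI cuts after base 5 of each site (before the last base), so after positions 40, 55, 95.
XhoI sites (CTCGAG) start at positions 4, 68, 99.
XhoI cuts after the first base of each site, so after positions 4, 68, 99.
Combined cut positions: 4, 40, 55, 68, 95, 99.
Linear molecule, 6 cuts → 7 fragments:
  1–4 → 4 bp
  5–40 → 36 bp
  41–55 → 15 bp
  56–68 → 13 bp
  69–95 → 27 bp
  96–99 → 4 bp
  100–112 → 13 bp
Sorted largest to smallest: 36, 27, 15, 13, 13, 4, 4 bp.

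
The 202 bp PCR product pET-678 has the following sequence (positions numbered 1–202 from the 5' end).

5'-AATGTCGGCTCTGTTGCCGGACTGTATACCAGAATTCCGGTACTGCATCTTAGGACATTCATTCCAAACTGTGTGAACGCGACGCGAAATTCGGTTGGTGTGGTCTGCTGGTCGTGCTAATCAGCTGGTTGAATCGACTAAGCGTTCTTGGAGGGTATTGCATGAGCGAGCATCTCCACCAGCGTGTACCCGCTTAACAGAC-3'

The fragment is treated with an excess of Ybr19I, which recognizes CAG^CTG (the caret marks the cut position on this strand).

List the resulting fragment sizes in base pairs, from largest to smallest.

The Ybr19I site (CAGCTG) starts at position 122.
Ybr19I cuts after base 3 of each site, so after position 124.
Linear molecule, 1 cut → 2 fragments:
  1–124 → 124 bp
  125–202 → 78 bp
Sorted largest to smallest: 124, 78 bp.

124, 78 bp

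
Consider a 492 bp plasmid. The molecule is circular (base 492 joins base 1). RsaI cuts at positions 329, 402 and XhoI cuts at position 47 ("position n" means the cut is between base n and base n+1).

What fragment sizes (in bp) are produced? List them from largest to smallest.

Combined cut positions (sorted): 47, 329, 402.
Circular molecule, 3 cuts → 3 fragments:
  329 − 47 = 282 bp
  402 − 329 = 73 bp
  wrap: 492 − 402 + 47 = 137 bp
Sorted largest to smallest: 282, 137, 73 bp.

282, 137, 73 bp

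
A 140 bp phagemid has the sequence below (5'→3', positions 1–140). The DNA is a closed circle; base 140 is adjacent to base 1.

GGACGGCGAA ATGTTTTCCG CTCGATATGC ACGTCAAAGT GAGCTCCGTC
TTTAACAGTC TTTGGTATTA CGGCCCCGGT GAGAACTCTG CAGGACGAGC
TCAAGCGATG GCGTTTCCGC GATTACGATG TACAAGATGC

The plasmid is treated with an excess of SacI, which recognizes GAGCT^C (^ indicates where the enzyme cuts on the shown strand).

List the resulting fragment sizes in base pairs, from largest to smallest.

SacI sites (GAGCTC) start at positions 41, 97.
SacI cuts after base 5 of each site (before the last base), so after positions 45, 101.
Circular molecule, 2 cuts → 2 fragments:
  46–101 → 56 bp
  102–140 then 1–45 → 39 + 45 = 84 bp
Sorted largest to smallest: 84, 56 bp.

84, 56 bp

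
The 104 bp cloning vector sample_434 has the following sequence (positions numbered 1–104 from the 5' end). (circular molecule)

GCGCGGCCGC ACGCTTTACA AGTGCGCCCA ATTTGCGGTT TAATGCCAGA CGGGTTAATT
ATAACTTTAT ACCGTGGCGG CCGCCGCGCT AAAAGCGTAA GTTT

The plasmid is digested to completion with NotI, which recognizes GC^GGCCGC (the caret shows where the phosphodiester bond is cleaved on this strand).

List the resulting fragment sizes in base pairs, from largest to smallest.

74, 30 bp

NotI sites (GCGGCCGC) start at positions 3, 77.
NotI cuts after base 2 of each site, so after positions 4, 78.
Circular molecule, 2 cuts → 2 fragments:
  5–78 → 74 bp
  79–104 then 1–4 → 26 + 4 = 30 bp
Sorted largest to smallest: 74, 30 bp.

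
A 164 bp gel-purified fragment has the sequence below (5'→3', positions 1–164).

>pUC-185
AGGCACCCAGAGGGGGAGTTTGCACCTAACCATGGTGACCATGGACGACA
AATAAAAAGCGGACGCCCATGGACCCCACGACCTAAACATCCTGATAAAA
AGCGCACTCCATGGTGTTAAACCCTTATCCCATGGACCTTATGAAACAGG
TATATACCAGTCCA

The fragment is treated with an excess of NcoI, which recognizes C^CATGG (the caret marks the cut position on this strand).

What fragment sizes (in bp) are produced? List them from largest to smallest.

NcoI sites (CCATGG) start at positions 30, 39, 67, 109, 130.
NcoI cuts after the first base of each site, so after positions 30, 39, 67, 109, 130.
Linear molecule, 5 cuts → 6 fragments:
  1–30 → 30 bp
  31–39 → 9 bp
  40–67 → 28 bp
  68–109 → 42 bp
  110–130 → 21 bp
  131–164 → 34 bp
Sorted largest to smallest: 42, 34, 30, 28, 21, 9 bp.

42, 34, 30, 28, 21, 9 bp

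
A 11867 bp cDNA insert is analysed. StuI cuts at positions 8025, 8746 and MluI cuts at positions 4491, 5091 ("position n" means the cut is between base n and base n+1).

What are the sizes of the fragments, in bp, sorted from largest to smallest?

4491, 3121, 2934, 721, 600 bp

Combined cut positions (sorted): 4491, 5091, 8025, 8746.
Linear molecule, 4 cuts → 5 fragments:
  4491 − 0 = 4491 bp
  5091 − 4491 = 600 bp
  8025 − 5091 = 2934 bp
  8746 − 8025 = 721 bp
  11867 − 8746 = 3121 bp
Sorted largest to smallest: 4491, 3121, 2934, 721, 600 bp.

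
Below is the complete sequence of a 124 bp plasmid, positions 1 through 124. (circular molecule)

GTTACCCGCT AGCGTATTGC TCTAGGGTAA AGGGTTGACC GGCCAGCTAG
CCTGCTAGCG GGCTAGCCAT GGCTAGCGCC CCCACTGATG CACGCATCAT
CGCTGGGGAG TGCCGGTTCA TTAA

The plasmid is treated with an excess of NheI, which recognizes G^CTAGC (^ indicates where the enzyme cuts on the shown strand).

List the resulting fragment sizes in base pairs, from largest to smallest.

NheI sites (GCTAGC) start at positions 8, 46, 54, 62, 72.
NheI cuts after the first base of each site, so after positions 8, 46, 54, 62, 72.
Circular molecule, 5 cuts → 5 fragments:
  9–46 → 38 bp
  47–54 → 8 bp
  55–62 → 8 bp
  63–72 → 10 bp
  73–124 then 1–8 → 52 + 8 = 60 bp
Sorted largest to smallest: 60, 38, 10, 8, 8 bp.

60, 38, 10, 8, 8 bp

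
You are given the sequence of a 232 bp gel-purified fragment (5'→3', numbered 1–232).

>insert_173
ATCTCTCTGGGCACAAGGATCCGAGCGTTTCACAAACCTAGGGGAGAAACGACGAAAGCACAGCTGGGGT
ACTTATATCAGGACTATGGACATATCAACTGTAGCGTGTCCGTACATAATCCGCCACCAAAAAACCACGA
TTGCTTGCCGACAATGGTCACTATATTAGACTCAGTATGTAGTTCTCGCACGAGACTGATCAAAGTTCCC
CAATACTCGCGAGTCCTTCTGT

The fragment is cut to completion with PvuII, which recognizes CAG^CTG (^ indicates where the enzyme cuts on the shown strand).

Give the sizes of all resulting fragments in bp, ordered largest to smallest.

169, 63 bp

The PvuII site (CAGCTG) starts at position 61.
PvuII cuts after base 3 of each site, so after position 63.
Linear molecule, 1 cut → 2 fragments:
  1–63 → 63 bp
  64–232 → 169 bp
Sorted largest to smallest: 169, 63 bp.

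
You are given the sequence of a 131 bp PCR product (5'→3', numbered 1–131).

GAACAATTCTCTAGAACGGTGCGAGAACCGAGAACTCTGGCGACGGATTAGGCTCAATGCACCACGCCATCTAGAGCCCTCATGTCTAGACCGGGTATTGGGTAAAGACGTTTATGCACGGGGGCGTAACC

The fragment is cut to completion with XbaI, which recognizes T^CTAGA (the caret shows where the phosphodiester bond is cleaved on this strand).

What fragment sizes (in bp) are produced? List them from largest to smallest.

60, 46, 15, 10 bp

XbaI sites (TCTAGA) start at positions 10, 70, 85.
XbaI cuts after the first base of each site, so after positions 10, 70, 85.
Linear molecule, 3 cuts → 4 fragments:
  1–10 → 10 bp
  11–70 → 60 bp
  71–85 → 15 bp
  86–131 → 46 bp
Sorted largest to smallest: 60, 46, 15, 10 bp.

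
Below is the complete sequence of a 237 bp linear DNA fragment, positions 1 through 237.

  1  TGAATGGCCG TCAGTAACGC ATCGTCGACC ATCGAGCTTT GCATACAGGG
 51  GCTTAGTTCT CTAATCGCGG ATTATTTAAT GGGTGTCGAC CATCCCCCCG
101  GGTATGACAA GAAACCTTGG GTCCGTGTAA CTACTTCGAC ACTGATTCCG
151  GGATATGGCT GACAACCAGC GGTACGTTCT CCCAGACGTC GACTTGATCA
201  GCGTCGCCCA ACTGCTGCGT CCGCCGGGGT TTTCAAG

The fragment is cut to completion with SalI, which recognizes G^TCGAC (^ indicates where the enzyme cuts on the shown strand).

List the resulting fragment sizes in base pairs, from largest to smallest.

SalI sites (GTCGAC) start at positions 24, 85, 188.
SalI cuts after the first base of each site, so after positions 24, 85, 188.
Linear molecule, 3 cuts → 4 fragments:
  1–24 → 24 bp
  25–85 → 61 bp
  86–188 → 103 bp
  189–237 → 49 bp
Sorted largest to smallest: 103, 61, 49, 24 bp.

103, 61, 49, 24 bp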